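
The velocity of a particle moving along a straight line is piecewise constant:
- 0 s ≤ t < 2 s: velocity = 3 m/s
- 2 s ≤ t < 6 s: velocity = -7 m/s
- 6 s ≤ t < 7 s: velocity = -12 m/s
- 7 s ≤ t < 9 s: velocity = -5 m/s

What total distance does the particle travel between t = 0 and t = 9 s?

Distance (not displacement) is the total path length: add the absolute areas under v-t.
0–2 s: |3| × 2 = 6 m
2–6 s: |-7| × 4 = 28 m
6–7 s: |-12| × 1 = 12 m
7–9 s: |-5| × 2 = 10 m
Total distance = 56 m

56 m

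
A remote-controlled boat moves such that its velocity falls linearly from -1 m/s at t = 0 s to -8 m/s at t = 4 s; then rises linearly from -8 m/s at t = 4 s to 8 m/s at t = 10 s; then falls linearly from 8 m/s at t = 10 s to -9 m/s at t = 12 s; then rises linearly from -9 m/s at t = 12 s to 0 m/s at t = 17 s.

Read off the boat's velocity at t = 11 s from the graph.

-0.5 m/s

On 10–12 s the graph is linear from 8 to -9 m/s: v(11) = 8 + (-9 − 8)·(11 − 10)/(12 − 10) = -0.5 m/s.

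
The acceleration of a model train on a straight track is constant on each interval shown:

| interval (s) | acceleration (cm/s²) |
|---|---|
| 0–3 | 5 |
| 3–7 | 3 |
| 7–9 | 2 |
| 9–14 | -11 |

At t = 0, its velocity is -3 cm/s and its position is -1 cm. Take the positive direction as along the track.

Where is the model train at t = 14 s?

139 cm

On each constant-a segment, Δv = aΔt and Δx = v₀Δt + ½aΔt²; chain segment to segment.
0–3 s: v starts -3 cm/s; Δx = -3·3 + ½·5·3² = 13.5 cm; v ends 12 cm/s.
3–7 s: v starts 12 cm/s; Δx = 12·4 + ½·3·4² = 72 cm; v ends 24 cm/s.
7–9 s: v starts 24 cm/s; Δx = 24·2 + ½·2·2² = 52 cm; v ends 28 cm/s.
9–14 s: v starts 28 cm/s; Δx = 28·5 + ½·-11·5² = 2.5 cm; v ends -27 cm/s.
x(14) = -1 + Σ Δx = 139 cm.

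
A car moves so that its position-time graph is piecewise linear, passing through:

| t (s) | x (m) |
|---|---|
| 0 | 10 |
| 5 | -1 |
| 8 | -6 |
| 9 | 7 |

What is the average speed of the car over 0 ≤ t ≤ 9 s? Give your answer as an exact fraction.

Average speed = (total path length)/(elapsed time); on a piecewise-linear x-t graph the path length is Σ|Δx|.
0–5 s: |Δx| = |-1 − 10| = 11 m
5–8 s: |Δx| = |-6 − -1| = 5 m
8–9 s: |Δx| = |7 − -6| = 13 m
Total path = 29 m; average speed = 29/9 = 29/9 m/s.

29/9 m/s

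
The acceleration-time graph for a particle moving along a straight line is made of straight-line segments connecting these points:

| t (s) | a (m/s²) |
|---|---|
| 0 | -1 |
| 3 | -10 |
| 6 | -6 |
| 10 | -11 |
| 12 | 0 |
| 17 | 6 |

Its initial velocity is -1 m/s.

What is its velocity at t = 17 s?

Δv equals the area under the a-t graph; then v = v₀ + Δv.
0–3 s: ½(-1 + -10)(3) = -16.5 m/s
3–6 s: ½(-10 + -6)(3) = -24 m/s
6–10 s: ½(-6 + -11)(4) = -34 m/s
10–12 s: ½(-11 + 0)(2) = -11 m/s
12–17 s: ½(0 + 6)(5) = 15 m/s
Δv = -70.5 m/s, so v(17) = -1 + (-70.5) = -71.5 m/s.

-71.5 m/s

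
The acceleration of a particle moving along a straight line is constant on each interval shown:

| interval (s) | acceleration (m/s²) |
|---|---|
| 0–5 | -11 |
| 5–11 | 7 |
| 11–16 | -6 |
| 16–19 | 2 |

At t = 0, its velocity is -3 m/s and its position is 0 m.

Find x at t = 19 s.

-658.5 m

On each constant-a segment, Δv = aΔt and Δx = v₀Δt + ½aΔt²; chain segment to segment.
0–5 s: v starts -3 m/s; Δx = -3·5 + ½·-11·5² = -152.5 m; v ends -58 m/s.
5–11 s: v starts -58 m/s; Δx = -58·6 + ½·7·6² = -222 m; v ends -16 m/s.
11–16 s: v starts -16 m/s; Δx = -16·5 + ½·-6·5² = -155 m; v ends -46 m/s.
16–19 s: v starts -46 m/s; Δx = -46·3 + ½·2·3² = -129 m; v ends -40 m/s.
x(19) = 0 + Σ Δx = -658.5 m.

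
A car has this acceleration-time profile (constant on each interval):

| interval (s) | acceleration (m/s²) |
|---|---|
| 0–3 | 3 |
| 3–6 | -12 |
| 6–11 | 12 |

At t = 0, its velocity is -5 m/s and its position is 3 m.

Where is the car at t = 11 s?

-50.5 m

On each constant-a segment, Δv = aΔt and Δx = v₀Δt + ½aΔt²; chain segment to segment.
0–3 s: v starts -5 m/s; Δx = -5·3 + ½·3·3² = -1.5 m; v ends 4 m/s.
3–6 s: v starts 4 m/s; Δx = 4·3 + ½·-12·3² = -42 m; v ends -32 m/s.
6–11 s: v starts -32 m/s; Δx = -32·5 + ½·12·5² = -10 m; v ends 28 m/s.
x(11) = 3 + Σ Δx = -50.5 m.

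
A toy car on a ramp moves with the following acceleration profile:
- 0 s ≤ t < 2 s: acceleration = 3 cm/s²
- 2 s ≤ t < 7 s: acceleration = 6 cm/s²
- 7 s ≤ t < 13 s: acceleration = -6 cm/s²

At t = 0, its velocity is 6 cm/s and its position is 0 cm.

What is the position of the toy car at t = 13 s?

On each constant-a segment, Δv = aΔt and Δx = v₀Δt + ½aΔt²; chain segment to segment.
0–2 s: v starts 6 cm/s; Δx = 6·2 + ½·3·2² = 18 cm; v ends 12 cm/s.
2–7 s: v starts 12 cm/s; Δx = 12·5 + ½·6·5² = 135 cm; v ends 42 cm/s.
7–13 s: v starts 42 cm/s; Δx = 42·6 + ½·-6·6² = 144 cm; v ends 6 cm/s.
x(13) = 0 + Σ Δx = 297 cm.

297 cm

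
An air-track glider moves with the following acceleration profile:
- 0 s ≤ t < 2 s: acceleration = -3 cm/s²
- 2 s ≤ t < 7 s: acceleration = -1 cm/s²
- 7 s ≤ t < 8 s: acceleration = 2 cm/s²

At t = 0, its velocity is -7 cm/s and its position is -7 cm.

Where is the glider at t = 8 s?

-121.5 cm

On each constant-a segment, Δv = aΔt and Δx = v₀Δt + ½aΔt²; chain segment to segment.
0–2 s: v starts -7 cm/s; Δx = -7·2 + ½·-3·2² = -20 cm; v ends -13 cm/s.
2–7 s: v starts -13 cm/s; Δx = -13·5 + ½·-1·5² = -77.5 cm; v ends -18 cm/s.
7–8 s: v starts -18 cm/s; Δx = -18·1 + ½·2·1² = -17 cm; v ends -16 cm/s.
x(8) = -7 + Σ Δx = -121.5 cm.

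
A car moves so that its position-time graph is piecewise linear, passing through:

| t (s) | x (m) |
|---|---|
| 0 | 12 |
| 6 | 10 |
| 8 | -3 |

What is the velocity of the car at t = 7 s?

Velocity is the slope of the x-t graph on 6–8 s: (-3 − 10)/(8 − 6) = -6.5 m/s.

-6.5 m/s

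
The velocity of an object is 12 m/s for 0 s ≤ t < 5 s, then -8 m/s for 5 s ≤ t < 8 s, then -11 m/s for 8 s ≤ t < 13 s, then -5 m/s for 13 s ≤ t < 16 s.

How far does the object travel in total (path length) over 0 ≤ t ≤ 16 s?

154 m

Total distance travelled is ∫|v| dt — sum the magnitudes of each area piece.
0–5 s: |12| × 5 = 60 m
5–8 s: |-8| × 3 = 24 m
8–13 s: |-11| × 5 = 55 m
13–16 s: |-5| × 3 = 15 m
Total distance = 154 m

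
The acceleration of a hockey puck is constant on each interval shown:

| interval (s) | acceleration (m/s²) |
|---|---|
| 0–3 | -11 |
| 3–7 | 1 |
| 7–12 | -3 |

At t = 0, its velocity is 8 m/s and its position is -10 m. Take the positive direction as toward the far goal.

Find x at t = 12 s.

-270 m

On each constant-a segment, Δv = aΔt and Δx = v₀Δt + ½aΔt²; chain segment to segment.
0–3 s: v starts 8 m/s; Δx = 8·3 + ½·-11·3² = -25.5 m; v ends -25 m/s.
3–7 s: v starts -25 m/s; Δx = -25·4 + ½·1·4² = -92 m; v ends -21 m/s.
7–12 s: v starts -21 m/s; Δx = -21·5 + ½·-3·5² = -142.5 m; v ends -36 m/s.
x(12) = -10 + Σ Δx = -270 m.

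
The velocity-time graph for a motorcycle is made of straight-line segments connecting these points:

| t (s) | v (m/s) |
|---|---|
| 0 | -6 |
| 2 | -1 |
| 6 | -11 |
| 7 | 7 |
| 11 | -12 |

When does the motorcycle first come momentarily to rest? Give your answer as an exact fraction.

v changes sign on 6–7 s (from -11 to 7); the graph is linear there, so v = 0 at t = 6 + (11)·(7 − 6)/(7 − -11) = 119/18 s.

t = 119/18 s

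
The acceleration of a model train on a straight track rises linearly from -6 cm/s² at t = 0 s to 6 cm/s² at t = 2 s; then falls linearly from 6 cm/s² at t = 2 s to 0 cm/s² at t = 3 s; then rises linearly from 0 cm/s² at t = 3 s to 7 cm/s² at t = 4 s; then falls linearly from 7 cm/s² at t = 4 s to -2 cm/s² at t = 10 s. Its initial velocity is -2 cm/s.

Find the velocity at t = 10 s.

19.5 cm/s

Δv equals the area under the a-t graph; then v = v₀ + Δv.
0–2 s: ½(-6 + 6)(2) = 0 cm/s
2–3 s: ½(6 + 0)(1) = 3 cm/s
3–4 s: ½(0 + 7)(1) = 3.5 cm/s
4–10 s: ½(7 + -2)(6) = 15 cm/s
Δv = 21.5 cm/s, so v(10) = -2 + (21.5) = 19.5 cm/s.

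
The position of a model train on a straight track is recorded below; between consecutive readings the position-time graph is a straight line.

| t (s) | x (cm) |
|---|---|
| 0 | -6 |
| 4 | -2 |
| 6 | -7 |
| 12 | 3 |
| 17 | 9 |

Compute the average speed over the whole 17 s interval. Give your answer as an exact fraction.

25/17 cm/s

Average speed = (total path length)/(elapsed time); on a piecewise-linear x-t graph the path length is Σ|Δx|.
0–4 s: |Δx| = |-2 − -6| = 4 cm
4–6 s: |Δx| = |-7 − -2| = 5 cm
6–12 s: |Δx| = |3 − -7| = 10 cm
12–17 s: |Δx| = |9 − 3| = 6 cm
Total path = 25 cm; average speed = 25/17 = 25/17 cm/s.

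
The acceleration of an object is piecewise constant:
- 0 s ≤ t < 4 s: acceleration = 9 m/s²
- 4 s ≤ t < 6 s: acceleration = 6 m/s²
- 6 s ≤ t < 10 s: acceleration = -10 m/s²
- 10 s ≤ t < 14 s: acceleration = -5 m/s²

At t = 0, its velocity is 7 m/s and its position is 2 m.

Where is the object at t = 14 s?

360 m

On each constant-a segment, Δv = aΔt and Δx = v₀Δt + ½aΔt²; chain segment to segment.
0–4 s: v starts 7 m/s; Δx = 7·4 + ½·9·4² = 100 m; v ends 43 m/s.
4–6 s: v starts 43 m/s; Δx = 43·2 + ½·6·2² = 98 m; v ends 55 m/s.
6–10 s: v starts 55 m/s; Δx = 55·4 + ½·-10·4² = 140 m; v ends 15 m/s.
10–14 s: v starts 15 m/s; Δx = 15·4 + ½·-5·4² = 20 m; v ends -5 m/s.
x(14) = 2 + Σ Δx = 360 m.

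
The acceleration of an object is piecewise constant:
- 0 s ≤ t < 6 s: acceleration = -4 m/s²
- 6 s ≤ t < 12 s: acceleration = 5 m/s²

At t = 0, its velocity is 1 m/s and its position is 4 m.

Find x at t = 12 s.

-110 m

On each constant-a segment, Δv = aΔt and Δx = v₀Δt + ½aΔt²; chain segment to segment.
0–6 s: v starts 1 m/s; Δx = 1·6 + ½·-4·6² = -66 m; v ends -23 m/s.
6–12 s: v starts -23 m/s; Δx = -23·6 + ½·5·6² = -48 m; v ends 7 m/s.
x(12) = 4 + Σ Δx = -110 m.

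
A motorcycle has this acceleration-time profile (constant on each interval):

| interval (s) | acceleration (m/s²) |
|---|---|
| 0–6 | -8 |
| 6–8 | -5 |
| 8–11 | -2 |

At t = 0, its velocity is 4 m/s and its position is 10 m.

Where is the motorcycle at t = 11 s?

-379 m

On each constant-a segment, Δv = aΔt and Δx = v₀Δt + ½aΔt²; chain segment to segment.
0–6 s: v starts 4 m/s; Δx = 4·6 + ½·-8·6² = -120 m; v ends -44 m/s.
6–8 s: v starts -44 m/s; Δx = -44·2 + ½·-5·2² = -98 m; v ends -54 m/s.
8–11 s: v starts -54 m/s; Δx = -54·3 + ½·-2·3² = -171 m; v ends -60 m/s.
x(11) = 10 + Σ Δx = -379 m.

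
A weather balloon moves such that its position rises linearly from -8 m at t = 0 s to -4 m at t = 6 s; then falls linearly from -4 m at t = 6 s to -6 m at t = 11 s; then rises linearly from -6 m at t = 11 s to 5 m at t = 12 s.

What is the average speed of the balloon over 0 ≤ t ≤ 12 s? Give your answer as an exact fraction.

Average speed = (total path length)/(elapsed time); on a piecewise-linear x-t graph the path length is Σ|Δx|.
0–6 s: |Δx| = |-4 − -8| = 4 m
6–11 s: |Δx| = |-6 − -4| = 2 m
11–12 s: |Δx| = |5 − -6| = 11 m
Total path = 17 m; average speed = 17/12 = 17/12 m/s.

17/12 m/s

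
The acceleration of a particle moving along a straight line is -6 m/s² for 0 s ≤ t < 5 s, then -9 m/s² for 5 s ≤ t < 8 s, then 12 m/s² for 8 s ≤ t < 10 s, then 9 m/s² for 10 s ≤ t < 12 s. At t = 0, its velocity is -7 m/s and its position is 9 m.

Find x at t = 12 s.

-418.5 m

On each constant-a segment, Δv = aΔt and Δx = v₀Δt + ½aΔt²; chain segment to segment.
0–5 s: v starts -7 m/s; Δx = -7·5 + ½·-6·5² = -110 m; v ends -37 m/s.
5–8 s: v starts -37 m/s; Δx = -37·3 + ½·-9·3² = -151.5 m; v ends -64 m/s.
8–10 s: v starts -64 m/s; Δx = -64·2 + ½·12·2² = -104 m; v ends -40 m/s.
10–12 s: v starts -40 m/s; Δx = -40·2 + ½·9·2² = -62 m; v ends -22 m/s.
x(12) = 9 + Σ Δx = -418.5 m.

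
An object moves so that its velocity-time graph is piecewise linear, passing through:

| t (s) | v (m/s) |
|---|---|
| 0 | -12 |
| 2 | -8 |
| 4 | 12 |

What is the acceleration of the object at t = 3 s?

Acceleration is the slope of the v-t graph on 2–4 s: (12 − -8)/(4 − 2) = 10 m/s².

10 m/s²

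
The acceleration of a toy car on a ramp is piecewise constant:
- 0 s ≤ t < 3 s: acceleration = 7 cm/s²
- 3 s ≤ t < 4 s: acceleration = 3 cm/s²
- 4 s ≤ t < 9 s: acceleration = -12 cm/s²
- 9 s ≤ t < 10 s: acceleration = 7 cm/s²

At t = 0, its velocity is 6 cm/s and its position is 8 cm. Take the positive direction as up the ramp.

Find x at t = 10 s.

59.5 cm

On each constant-a segment, Δv = aΔt and Δx = v₀Δt + ½aΔt²; chain segment to segment.
0–3 s: v starts 6 cm/s; Δx = 6·3 + ½·7·3² = 49.5 cm; v ends 27 cm/s.
3–4 s: v starts 27 cm/s; Δx = 27·1 + ½·3·1² = 28.5 cm; v ends 30 cm/s.
4–9 s: v starts 30 cm/s; Δx = 30·5 + ½·-12·5² = 0 cm; v ends -30 cm/s.
9–10 s: v starts -30 cm/s; Δx = -30·1 + ½·7·1² = -26.5 cm; v ends -23 cm/s.
x(10) = 8 + Σ Δx = 59.5 cm.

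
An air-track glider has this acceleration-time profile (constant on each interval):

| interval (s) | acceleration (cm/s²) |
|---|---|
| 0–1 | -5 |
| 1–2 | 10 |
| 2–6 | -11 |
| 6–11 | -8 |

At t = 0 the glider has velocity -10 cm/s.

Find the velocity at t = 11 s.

Δv equals the area under the a-t graph; then v = v₀ + Δv.
0–1 s: -5 × 1 = -5 cm/s
1–2 s: 10 × 1 = 10 cm/s
2–6 s: -11 × 4 = -44 cm/s
6–11 s: -8 × 5 = -40 cm/s
Δv = -79 cm/s, so v(11) = -10 + (-79) = -89 cm/s.

-89 cm/s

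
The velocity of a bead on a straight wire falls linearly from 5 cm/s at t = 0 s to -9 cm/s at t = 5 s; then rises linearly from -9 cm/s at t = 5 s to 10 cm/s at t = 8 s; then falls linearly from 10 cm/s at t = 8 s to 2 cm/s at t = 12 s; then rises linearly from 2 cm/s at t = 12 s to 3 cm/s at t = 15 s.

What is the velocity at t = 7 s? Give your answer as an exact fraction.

On 5–8 s the graph is linear from -9 to 10 cm/s: v(7) = -9 + (10 − -9)·(7 − 5)/(8 − 5) = 11/3 cm/s.

11/3 cm/s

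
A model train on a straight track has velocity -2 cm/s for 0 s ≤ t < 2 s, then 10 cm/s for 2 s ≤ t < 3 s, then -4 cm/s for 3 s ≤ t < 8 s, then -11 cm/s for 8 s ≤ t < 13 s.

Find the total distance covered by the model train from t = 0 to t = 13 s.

Distance (not displacement) is the total path length: add the absolute areas under v-t.
0–2 s: |-2| × 2 = 4 cm
2–3 s: |10| × 1 = 10 cm
3–8 s: |-4| × 5 = 20 cm
8–13 s: |-11| × 5 = 55 cm
Total distance = 89 cm

89 cm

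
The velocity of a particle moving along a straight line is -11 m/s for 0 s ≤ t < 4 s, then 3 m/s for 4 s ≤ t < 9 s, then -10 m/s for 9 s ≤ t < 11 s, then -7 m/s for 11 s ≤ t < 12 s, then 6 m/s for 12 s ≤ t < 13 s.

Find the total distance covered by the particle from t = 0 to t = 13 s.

Distance (not displacement) is the total path length: add the absolute areas under v-t.
0–4 s: |-11| × 4 = 44 m
4–9 s: |3| × 5 = 15 m
9–11 s: |-10| × 2 = 20 m
11–12 s: |-7| × 1 = 7 m
12–13 s: |6| × 1 = 6 m
Total distance = 92 m

92 m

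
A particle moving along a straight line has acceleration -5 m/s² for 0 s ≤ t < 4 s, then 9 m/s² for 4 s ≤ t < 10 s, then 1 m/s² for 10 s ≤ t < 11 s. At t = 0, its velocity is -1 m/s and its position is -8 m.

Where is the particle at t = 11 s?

On each constant-a segment, Δv = aΔt and Δx = v₀Δt + ½aΔt²; chain segment to segment.
0–4 s: v starts -1 m/s; Δx = -1·4 + ½·-5·4² = -44 m; v ends -21 m/s.
4–10 s: v starts -21 m/s; Δx = -21·6 + ½·9·6² = 36 m; v ends 33 m/s.
10–11 s: v starts 33 m/s; Δx = 33·1 + ½·1·1² = 33.5 m; v ends 34 m/s.
x(11) = -8 + Σ Δx = 17.5 m.

17.5 m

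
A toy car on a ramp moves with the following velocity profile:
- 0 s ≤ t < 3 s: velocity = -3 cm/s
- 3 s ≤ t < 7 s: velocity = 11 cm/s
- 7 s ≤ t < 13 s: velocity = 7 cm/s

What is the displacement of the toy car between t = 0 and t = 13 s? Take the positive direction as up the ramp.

77 cm

Displacement is the signed area under the v-t curve.
0–3 s: -3 × 3 = -9 cm
3–7 s: 11 × 4 = 44 cm
7–13 s: 7 × 6 = 42 cm
Net displacement = 77 cm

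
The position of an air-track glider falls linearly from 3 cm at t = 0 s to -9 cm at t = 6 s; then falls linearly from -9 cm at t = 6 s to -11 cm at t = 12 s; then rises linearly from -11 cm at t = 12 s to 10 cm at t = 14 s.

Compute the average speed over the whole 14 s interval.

Average speed = (total path length)/(elapsed time); on a piecewise-linear x-t graph the path length is Σ|Δx|.
0–6 s: |Δx| = |-9 − 3| = 12 cm
6–12 s: |Δx| = |-11 − -9| = 2 cm
12–14 s: |Δx| = |10 − -11| = 21 cm
Total path = 35 cm; average speed = 35/14 = 2.5 cm/s.

2.5 cm/s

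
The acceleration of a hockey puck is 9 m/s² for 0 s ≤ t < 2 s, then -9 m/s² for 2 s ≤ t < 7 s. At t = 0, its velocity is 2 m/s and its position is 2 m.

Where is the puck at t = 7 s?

11.5 m

On each constant-a segment, Δv = aΔt and Δx = v₀Δt + ½aΔt²; chain segment to segment.
0–2 s: v starts 2 m/s; Δx = 2·2 + ½·9·2² = 22 m; v ends 20 m/s.
2–7 s: v starts 20 m/s; Δx = 20·5 + ½·-9·5² = -12.5 m; v ends -25 m/s.
x(7) = 2 + Σ Δx = 11.5 m.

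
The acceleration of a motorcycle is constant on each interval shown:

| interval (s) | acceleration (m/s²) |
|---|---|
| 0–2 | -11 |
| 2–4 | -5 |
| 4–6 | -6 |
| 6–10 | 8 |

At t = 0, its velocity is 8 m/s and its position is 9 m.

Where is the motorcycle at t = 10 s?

On each constant-a segment, Δv = aΔt and Δx = v₀Δt + ½aΔt²; chain segment to segment.
0–2 s: v starts 8 m/s; Δx = 8·2 + ½·-11·2² = -6 m; v ends -14 m/s.
2–4 s: v starts -14 m/s; Δx = -14·2 + ½·-5·2² = -38 m; v ends -24 m/s.
4–6 s: v starts -24 m/s; Δx = -24·2 + ½·-6·2² = -60 m; v ends -36 m/s.
6–10 s: v starts -36 m/s; Δx = -36·4 + ½·8·4² = -80 m; v ends -4 m/s.
x(10) = 9 + Σ Δx = -175 m.

-175 m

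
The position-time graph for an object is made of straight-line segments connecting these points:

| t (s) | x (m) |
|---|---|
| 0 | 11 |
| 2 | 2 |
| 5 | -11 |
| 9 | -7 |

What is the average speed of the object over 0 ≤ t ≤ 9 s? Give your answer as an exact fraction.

Average speed = (total path length)/(elapsed time); on a piecewise-linear x-t graph the path length is Σ|Δx|.
0–2 s: |Δx| = |2 − 11| = 9 m
2–5 s: |Δx| = |-11 − 2| = 13 m
5–9 s: |Δx| = |-7 − -11| = 4 m
Total path = 26 m; average speed = 26/9 = 26/9 m/s.

26/9 m/s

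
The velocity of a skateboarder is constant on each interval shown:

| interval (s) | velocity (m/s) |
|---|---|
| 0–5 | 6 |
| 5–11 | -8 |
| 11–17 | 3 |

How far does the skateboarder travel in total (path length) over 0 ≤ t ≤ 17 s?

96 m

Total distance travelled is ∫|v| dt — sum the magnitudes of each area piece.
0–5 s: |6| × 5 = 30 m
5–11 s: |-8| × 6 = 48 m
11–17 s: |3| × 6 = 18 m
Total distance = 96 m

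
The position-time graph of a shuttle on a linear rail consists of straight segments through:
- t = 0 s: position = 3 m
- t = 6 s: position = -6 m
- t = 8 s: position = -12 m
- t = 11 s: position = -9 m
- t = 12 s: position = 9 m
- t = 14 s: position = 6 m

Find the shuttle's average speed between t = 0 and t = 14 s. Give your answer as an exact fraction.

Average speed = (total path length)/(elapsed time); on a piecewise-linear x-t graph the path length is Σ|Δx|.
0–6 s: |Δx| = |-6 − 3| = 9 m
6–8 s: |Δx| = |-12 − -6| = 6 m
8–11 s: |Δx| = |-9 − -12| = 3 m
11–12 s: |Δx| = |9 − -9| = 18 m
12–14 s: |Δx| = |6 − 9| = 3 m
Total path = 39 m; average speed = 39/14 = 39/14 m/s.

39/14 m/s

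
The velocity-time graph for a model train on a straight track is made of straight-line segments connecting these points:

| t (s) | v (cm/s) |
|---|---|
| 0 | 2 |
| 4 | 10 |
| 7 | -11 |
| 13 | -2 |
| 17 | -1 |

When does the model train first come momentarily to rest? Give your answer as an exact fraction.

t = 38/7 s

v changes sign on 4–7 s (from 10 to -11); the graph is linear there, so v = 0 at t = 4 + (-10)·(7 − 4)/(-11 − 10) = 38/7 s.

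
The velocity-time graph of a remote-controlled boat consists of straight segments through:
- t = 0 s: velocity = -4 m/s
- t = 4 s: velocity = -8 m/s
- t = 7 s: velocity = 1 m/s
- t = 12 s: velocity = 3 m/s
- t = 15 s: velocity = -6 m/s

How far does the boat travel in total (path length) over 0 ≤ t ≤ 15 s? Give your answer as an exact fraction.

Distance (not displacement) is the total path length: add the absolute areas under v-t.
0–4 s: |½(-4 + -8)(4)| = 24 m
4–7 s: v = 0 at t = 20/3 s; triangle areas 32/3 + 1/6 = 65/6 m
7–12 s: |½(1 + 3)(5)| = 10 m
12–15 s: v = 0 at t = 13 s; triangle areas 1.5 + 6 = 7.5 m
Total distance = 157/3 m

157/3 m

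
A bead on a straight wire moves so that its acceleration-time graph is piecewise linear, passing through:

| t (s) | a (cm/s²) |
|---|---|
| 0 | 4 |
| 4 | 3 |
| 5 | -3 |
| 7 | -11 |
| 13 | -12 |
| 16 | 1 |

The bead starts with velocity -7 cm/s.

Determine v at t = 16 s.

Δv equals the area under the a-t graph; then v = v₀ + Δv.
0–4 s: ½(4 + 3)(4) = 14 cm/s
4–5 s: ½(3 + -3)(1) = 0 cm/s
5–7 s: ½(-3 + -11)(2) = -14 cm/s
7–13 s: ½(-11 + -12)(6) = -69 cm/s
13–16 s: ½(-12 + 1)(3) = -16.5 cm/s
Δv = -85.5 cm/s, so v(16) = -7 + (-85.5) = -92.5 cm/s.

-92.5 cm/s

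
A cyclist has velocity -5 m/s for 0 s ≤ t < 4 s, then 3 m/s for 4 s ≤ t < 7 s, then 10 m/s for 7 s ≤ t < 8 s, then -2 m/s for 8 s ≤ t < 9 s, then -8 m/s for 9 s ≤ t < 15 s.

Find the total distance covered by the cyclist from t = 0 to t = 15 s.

Distance (not displacement) is the total path length: add the absolute areas under v-t.
0–4 s: |-5| × 4 = 20 m
4–7 s: |3| × 3 = 9 m
7–8 s: |10| × 1 = 10 m
8–9 s: |-2| × 1 = 2 m
9–15 s: |-8| × 6 = 48 m
Total distance = 89 m

89 m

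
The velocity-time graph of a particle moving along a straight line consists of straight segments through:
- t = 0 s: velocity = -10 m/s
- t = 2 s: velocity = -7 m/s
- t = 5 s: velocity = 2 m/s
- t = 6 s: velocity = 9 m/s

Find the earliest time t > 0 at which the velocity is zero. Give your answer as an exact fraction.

v changes sign on 2–5 s (from -7 to 2); the graph is linear there, so v = 0 at t = 2 + (7)·(5 − 2)/(2 − -7) = 13/3 s.

t = 13/3 s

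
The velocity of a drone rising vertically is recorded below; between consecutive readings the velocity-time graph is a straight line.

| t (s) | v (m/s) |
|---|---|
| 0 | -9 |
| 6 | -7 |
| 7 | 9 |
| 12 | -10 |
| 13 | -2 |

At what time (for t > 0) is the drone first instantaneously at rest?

t = 6.4375 s

v changes sign on 6–7 s (from -7 to 9); the graph is linear there, so v = 0 at t = 6 + (7)·(7 − 6)/(9 − -7) = 6.4375 s.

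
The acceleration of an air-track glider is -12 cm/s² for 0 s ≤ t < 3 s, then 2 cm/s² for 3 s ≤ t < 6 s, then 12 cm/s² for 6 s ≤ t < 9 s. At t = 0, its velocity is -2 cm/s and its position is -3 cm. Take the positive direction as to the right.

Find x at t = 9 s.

-210 cm

On each constant-a segment, Δv = aΔt and Δx = v₀Δt + ½aΔt²; chain segment to segment.
0–3 s: v starts -2 cm/s; Δx = -2·3 + ½·-12·3² = -60 cm; v ends -38 cm/s.
3–6 s: v starts -38 cm/s; Δx = -38·3 + ½·2·3² = -105 cm; v ends -32 cm/s.
6–9 s: v starts -32 cm/s; Δx = -32·3 + ½·12·3² = -42 cm; v ends 4 cm/s.
x(9) = -3 + Σ Δx = -210 cm.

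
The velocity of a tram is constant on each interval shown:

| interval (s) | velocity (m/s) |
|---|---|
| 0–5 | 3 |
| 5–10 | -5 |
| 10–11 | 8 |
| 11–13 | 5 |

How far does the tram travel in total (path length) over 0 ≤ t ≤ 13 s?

58 m

Total distance travelled is ∫|v| dt — sum the magnitudes of each area piece.
0–5 s: |3| × 5 = 15 m
5–10 s: |-5| × 5 = 25 m
10–11 s: |8| × 1 = 8 m
11–13 s: |5| × 2 = 10 m
Total distance = 58 m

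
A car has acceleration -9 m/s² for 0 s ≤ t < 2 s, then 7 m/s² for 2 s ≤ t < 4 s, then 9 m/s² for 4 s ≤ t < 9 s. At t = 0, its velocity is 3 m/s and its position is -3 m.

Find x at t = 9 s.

On each constant-a segment, Δv = aΔt and Δx = v₀Δt + ½aΔt²; chain segment to segment.
0–2 s: v starts 3 m/s; Δx = 3·2 + ½·-9·2² = -12 m; v ends -15 m/s.
2–4 s: v starts -15 m/s; Δx = -15·2 + ½·7·2² = -16 m; v ends -1 m/s.
4–9 s: v starts -1 m/s; Δx = -1·5 + ½·9·5² = 107.5 m; v ends 44 m/s.
x(9) = -3 + Σ Δx = 76.5 m.

76.5 m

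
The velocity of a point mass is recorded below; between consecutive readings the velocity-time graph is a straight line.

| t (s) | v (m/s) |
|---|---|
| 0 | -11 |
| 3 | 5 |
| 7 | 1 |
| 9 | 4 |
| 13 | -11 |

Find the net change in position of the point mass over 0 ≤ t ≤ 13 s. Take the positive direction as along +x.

-6 m

Net displacement equals the area under the velocity-time graph (areas below the axis count negative).
0–3 s: ½(-11 + 5)(3) = -9 m
3–7 s: ½(5 + 1)(4) = 12 m
7–9 s: ½(1 + 4)(2) = 5 m
9–13 s: ½(4 + -11)(4) = -14 m
Net displacement = -6 m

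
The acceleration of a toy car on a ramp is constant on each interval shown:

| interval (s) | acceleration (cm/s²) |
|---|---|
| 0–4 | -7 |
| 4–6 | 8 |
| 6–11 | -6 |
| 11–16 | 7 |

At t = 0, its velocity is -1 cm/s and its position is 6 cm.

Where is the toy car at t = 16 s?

-363.5 cm

On each constant-a segment, Δv = aΔt and Δx = v₀Δt + ½aΔt²; chain segment to segment.
0–4 s: v starts -1 cm/s; Δx = -1·4 + ½·-7·4² = -60 cm; v ends -29 cm/s.
4–6 s: v starts -29 cm/s; Δx = -29·2 + ½·8·2² = -42 cm; v ends -13 cm/s.
6–11 s: v starts -13 cm/s; Δx = -13·5 + ½·-6·5² = -140 cm; v ends -43 cm/s.
11–16 s: v starts -43 cm/s; Δx = -43·5 + ½·7·5² = -127.5 cm; v ends -8 cm/s.
x(16) = 6 + Σ Δx = -363.5 cm.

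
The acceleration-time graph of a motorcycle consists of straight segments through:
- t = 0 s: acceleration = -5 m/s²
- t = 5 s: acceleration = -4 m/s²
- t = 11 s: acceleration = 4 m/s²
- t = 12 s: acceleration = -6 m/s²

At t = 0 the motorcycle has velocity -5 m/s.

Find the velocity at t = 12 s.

Δv equals the area under the a-t graph; then v = v₀ + Δv.
0–5 s: ½(-5 + -4)(5) = -22.5 m/s
5–11 s: ½(-4 + 4)(6) = 0 m/s
11–12 s: ½(4 + -6)(1) = -1 m/s
Δv = -23.5 m/s, so v(12) = -5 + (-23.5) = -28.5 m/s.

-28.5 m/s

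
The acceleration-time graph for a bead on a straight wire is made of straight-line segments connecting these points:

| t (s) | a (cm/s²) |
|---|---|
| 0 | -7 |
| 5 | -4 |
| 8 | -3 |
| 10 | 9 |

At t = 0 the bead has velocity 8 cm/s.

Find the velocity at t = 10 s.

Δv equals the area under the a-t graph; then v = v₀ + Δv.
0–5 s: ½(-7 + -4)(5) = -27.5 cm/s
5–8 s: ½(-4 + -3)(3) = -10.5 cm/s
8–10 s: ½(-3 + 9)(2) = 6 cm/s
Δv = -32 cm/s, so v(10) = 8 + (-32) = -24 cm/s.

-24 cm/s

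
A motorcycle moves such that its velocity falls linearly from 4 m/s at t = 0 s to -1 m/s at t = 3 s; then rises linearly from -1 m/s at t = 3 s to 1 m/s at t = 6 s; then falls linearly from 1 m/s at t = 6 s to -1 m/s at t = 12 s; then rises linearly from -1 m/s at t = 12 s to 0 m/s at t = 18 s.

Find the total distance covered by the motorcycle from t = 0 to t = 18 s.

Total distance travelled is ∫|v| dt — sum the magnitudes of each area piece.
0–3 s: v = 0 at t = 2.4 s; triangle areas 4.8 + 0.3 = 5.1 m
3–6 s: v = 0 at t = 4.5 s; triangle areas 0.75 + 0.75 = 1.5 m
6–12 s: v = 0 at t = 9 s; triangle areas 1.5 + 1.5 = 3 m
12–18 s: |½(-1 + 0)(6)| = 3 m
Total distance = 12.6 m

12.6 m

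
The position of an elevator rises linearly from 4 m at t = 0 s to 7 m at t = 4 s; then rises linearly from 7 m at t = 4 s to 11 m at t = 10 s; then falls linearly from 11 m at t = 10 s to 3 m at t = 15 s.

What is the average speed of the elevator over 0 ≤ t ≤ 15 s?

Average speed = (total path length)/(elapsed time); on a piecewise-linear x-t graph the path length is Σ|Δx|.
0–4 s: |Δx| = |7 − 4| = 3 m
4–10 s: |Δx| = |11 − 7| = 4 m
10–15 s: |Δx| = |3 − 11| = 8 m
Total path = 15 m; average speed = 15/15 = 1 m/s.

1 m/s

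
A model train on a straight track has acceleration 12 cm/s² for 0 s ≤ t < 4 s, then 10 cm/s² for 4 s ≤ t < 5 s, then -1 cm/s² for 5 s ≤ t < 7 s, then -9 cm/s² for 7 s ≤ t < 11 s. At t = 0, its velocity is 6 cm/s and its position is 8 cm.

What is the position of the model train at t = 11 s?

On each constant-a segment, Δv = aΔt and Δx = v₀Δt + ½aΔt²; chain segment to segment.
0–4 s: v starts 6 cm/s; Δx = 6·4 + ½·12·4² = 120 cm; v ends 54 cm/s.
4–5 s: v starts 54 cm/s; Δx = 54·1 + ½·10·1² = 59 cm; v ends 64 cm/s.
5–7 s: v starts 64 cm/s; Δx = 64·2 + ½·-1·2² = 126 cm; v ends 62 cm/s.
7–11 s: v starts 62 cm/s; Δx = 62·4 + ½·-9·4² = 176 cm; v ends 26 cm/s.
x(11) = 8 + Σ Δx = 489 cm.

489 cm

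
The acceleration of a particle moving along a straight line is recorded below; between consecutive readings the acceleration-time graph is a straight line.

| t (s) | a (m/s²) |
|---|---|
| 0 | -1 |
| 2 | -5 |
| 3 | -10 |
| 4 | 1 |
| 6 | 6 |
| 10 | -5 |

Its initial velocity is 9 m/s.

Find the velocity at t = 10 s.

0 m/s

Δv equals the area under the a-t graph; then v = v₀ + Δv.
0–2 s: ½(-1 + -5)(2) = -6 m/s
2–3 s: ½(-5 + -10)(1) = -7.5 m/s
3–4 s: ½(-10 + 1)(1) = -4.5 m/s
4–6 s: ½(1 + 6)(2) = 7 m/s
6–10 s: ½(6 + -5)(4) = 2 m/s
Δv = -9 m/s, so v(10) = 9 + (-9) = 0 m/s.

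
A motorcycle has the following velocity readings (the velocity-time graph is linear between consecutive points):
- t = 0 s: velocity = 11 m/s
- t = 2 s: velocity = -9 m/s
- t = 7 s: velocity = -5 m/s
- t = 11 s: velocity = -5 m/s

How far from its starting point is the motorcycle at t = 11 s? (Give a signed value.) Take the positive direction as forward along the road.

-53 m

Net displacement equals the area under the velocity-time graph (areas below the axis count negative).
0–2 s: ½(11 + -9)(2) = 2 m
2–7 s: ½(-9 + -5)(5) = -35 m
7–11 s: -5 × 4 = -20 m
Net displacement = -53 m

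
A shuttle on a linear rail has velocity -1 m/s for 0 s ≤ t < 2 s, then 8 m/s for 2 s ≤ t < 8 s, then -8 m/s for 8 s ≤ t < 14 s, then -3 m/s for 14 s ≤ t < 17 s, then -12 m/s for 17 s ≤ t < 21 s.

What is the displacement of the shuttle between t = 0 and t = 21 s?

-59 m

Displacement is the signed area under the v-t curve.
0–2 s: -1 × 2 = -2 m
2–8 s: 8 × 6 = 48 m
8–14 s: -8 × 6 = -48 m
14–17 s: -3 × 3 = -9 m
17–21 s: -12 × 4 = -48 m
Net displacement = -59 m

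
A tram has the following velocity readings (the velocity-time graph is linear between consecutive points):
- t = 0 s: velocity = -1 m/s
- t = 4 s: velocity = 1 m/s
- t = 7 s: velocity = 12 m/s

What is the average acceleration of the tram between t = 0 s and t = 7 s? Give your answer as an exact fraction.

Average acceleration = Δv/Δt = (12 − -1)/(7 − 0) = 13/7 m/s².

13/7 m/s²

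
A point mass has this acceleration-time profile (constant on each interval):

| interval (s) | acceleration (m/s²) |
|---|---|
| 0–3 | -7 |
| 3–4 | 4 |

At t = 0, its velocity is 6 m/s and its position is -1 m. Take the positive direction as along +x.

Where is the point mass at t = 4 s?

On each constant-a segment, Δv = aΔt and Δx = v₀Δt + ½aΔt²; chain segment to segment.
0–3 s: v starts 6 m/s; Δx = 6·3 + ½·-7·3² = -13.5 m; v ends -15 m/s.
3–4 s: v starts -15 m/s; Δx = -15·1 + ½·4·1² = -13 m; v ends -11 m/s.
x(4) = -1 + Σ Δx = -27.5 m.

-27.5 m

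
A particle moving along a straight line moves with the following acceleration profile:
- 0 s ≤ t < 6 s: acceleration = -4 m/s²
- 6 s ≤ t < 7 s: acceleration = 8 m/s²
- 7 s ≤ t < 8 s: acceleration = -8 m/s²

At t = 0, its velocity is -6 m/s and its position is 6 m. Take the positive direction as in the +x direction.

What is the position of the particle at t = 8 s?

-154 m

On each constant-a segment, Δv = aΔt and Δx = v₀Δt + ½aΔt²; chain segment to segment.
0–6 s: v starts -6 m/s; Δx = -6·6 + ½·-4·6² = -108 m; v ends -30 m/s.
6–7 s: v starts -30 m/s; Δx = -30·1 + ½·8·1² = -26 m; v ends -22 m/s.
7–8 s: v starts -22 m/s; Δx = -22·1 + ½·-8·1² = -26 m; v ends -30 m/s.
x(8) = 6 + Σ Δx = -154 m.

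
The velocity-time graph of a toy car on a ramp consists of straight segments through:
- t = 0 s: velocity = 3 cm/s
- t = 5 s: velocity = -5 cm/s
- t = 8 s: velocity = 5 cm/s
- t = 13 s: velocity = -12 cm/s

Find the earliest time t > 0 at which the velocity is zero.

t = 1.875 s

v changes sign on 0–5 s (from 3 to -5); the graph is linear there, so v = 0 at t = 0 + (-3)·(5 − 0)/(-5 − 3) = 1.875 s.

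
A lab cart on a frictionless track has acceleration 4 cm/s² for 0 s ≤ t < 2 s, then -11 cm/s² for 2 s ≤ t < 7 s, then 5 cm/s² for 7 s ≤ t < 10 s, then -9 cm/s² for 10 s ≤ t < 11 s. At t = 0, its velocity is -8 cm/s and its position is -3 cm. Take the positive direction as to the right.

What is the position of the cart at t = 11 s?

-335.5 cm

On each constant-a segment, Δv = aΔt and Δx = v₀Δt + ½aΔt²; chain segment to segment.
0–2 s: v starts -8 cm/s; Δx = -8·2 + ½·4·2² = -8 cm; v ends 0 cm/s.
2–7 s: v starts 0 cm/s; Δx = 0·5 + ½·-11·5² = -137.5 cm; v ends -55 cm/s.
7–10 s: v starts -55 cm/s; Δx = -55·3 + ½·5·3² = -142.5 cm; v ends -40 cm/s.
10–11 s: v starts -40 cm/s; Δx = -40·1 + ½·-9·1² = -44.5 cm; v ends -49 cm/s.
x(11) = -3 + Σ Δx = -335.5 cm.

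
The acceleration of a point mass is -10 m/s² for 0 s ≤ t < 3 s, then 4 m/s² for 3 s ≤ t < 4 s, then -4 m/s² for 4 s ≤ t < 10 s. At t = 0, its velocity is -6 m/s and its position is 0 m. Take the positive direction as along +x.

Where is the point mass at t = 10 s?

On each constant-a segment, Δv = aΔt and Δx = v₀Δt + ½aΔt²; chain segment to segment.
0–3 s: v starts -6 m/s; Δx = -6·3 + ½·-10·3² = -63 m; v ends -36 m/s.
3–4 s: v starts -36 m/s; Δx = -36·1 + ½·4·1² = -34 m; v ends -32 m/s.
4–10 s: v starts -32 m/s; Δx = -32·6 + ½·-4·6² = -264 m; v ends -56 m/s.
x(10) = 0 + Σ Δx = -361 m.

-361 m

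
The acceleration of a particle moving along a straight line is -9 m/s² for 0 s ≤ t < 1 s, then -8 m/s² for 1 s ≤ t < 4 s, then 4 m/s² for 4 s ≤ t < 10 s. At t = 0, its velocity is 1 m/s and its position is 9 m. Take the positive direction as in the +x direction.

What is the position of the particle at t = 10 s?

-174.5 m

On each constant-a segment, Δv = aΔt and Δx = v₀Δt + ½aΔt²; chain segment to segment.
0–1 s: v starts 1 m/s; Δx = 1·1 + ½·-9·1² = -3.5 m; v ends -8 m/s.
1–4 s: v starts -8 m/s; Δx = -8·3 + ½·-8·3² = -60 m; v ends -32 m/s.
4–10 s: v starts -32 m/s; Δx = -32·6 + ½·4·6² = -120 m; v ends -8 m/s.
x(10) = 9 + Σ Δx = -174.5 m.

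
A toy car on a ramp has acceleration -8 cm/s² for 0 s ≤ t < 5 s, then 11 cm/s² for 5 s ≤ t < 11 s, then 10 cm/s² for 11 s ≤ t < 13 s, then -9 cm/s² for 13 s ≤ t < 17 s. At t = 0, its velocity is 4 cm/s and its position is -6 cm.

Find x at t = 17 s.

104 cm

On each constant-a segment, Δv = aΔt and Δx = v₀Δt + ½aΔt²; chain segment to segment.
0–5 s: v starts 4 cm/s; Δx = 4·5 + ½·-8·5² = -80 cm; v ends -36 cm/s.
5–11 s: v starts -36 cm/s; Δx = -36·6 + ½·11·6² = -18 cm; v ends 30 cm/s.
11–13 s: v starts 30 cm/s; Δx = 30·2 + ½·10·2² = 80 cm; v ends 50 cm/s.
13–17 s: v starts 50 cm/s; Δx = 50·4 + ½·-9·4² = 128 cm; v ends 14 cm/s.
x(17) = -6 + Σ Δx = 104 cm.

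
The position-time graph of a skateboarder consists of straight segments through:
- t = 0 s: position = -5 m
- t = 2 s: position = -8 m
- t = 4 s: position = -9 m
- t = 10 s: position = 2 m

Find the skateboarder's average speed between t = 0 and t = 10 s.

1.5 m/s

Average speed = (total path length)/(elapsed time); on a piecewise-linear x-t graph the path length is Σ|Δx|.
0–2 s: |Δx| = |-8 − -5| = 3 m
2–4 s: |Δx| = |-9 − -8| = 1 m
4–10 s: |Δx| = |2 − -9| = 11 m
Total path = 15 m; average speed = 15/10 = 1.5 m/s.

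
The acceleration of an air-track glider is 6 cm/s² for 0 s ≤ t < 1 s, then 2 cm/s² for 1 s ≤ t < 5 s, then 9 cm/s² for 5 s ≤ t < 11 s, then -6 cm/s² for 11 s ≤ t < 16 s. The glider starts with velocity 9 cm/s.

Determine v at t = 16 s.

47 cm/s

Δv equals the area under the a-t graph; then v = v₀ + Δv.
0–1 s: 6 × 1 = 6 cm/s
1–5 s: 2 × 4 = 8 cm/s
5–11 s: 9 × 6 = 54 cm/s
11–16 s: -6 × 5 = -30 cm/s
Δv = 38 cm/s, so v(16) = 9 + (38) = 47 cm/s.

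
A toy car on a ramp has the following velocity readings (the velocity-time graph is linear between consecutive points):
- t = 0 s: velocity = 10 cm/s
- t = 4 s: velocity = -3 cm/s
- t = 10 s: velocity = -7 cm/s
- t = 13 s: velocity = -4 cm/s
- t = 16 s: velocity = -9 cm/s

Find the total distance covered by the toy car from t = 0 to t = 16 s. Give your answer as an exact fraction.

Distance (not displacement) is the total path length: add the absolute areas under v-t.
0–4 s: v = 0 at t = 40/13 s; triangle areas 200/13 + 18/13 = 218/13 cm
4–10 s: |½(-3 + -7)(6)| = 30 cm
10–13 s: |½(-7 + -4)(3)| = 16.5 cm
13–16 s: |½(-4 + -9)(3)| = 19.5 cm
Total distance = 1076/13 cm

1076/13 cm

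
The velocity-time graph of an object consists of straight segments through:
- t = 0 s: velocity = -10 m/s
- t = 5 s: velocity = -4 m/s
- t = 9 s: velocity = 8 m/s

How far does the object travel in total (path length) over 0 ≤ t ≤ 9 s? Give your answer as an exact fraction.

145/3 m

Total distance travelled is ∫|v| dt — sum the magnitudes of each area piece.
0–5 s: |½(-10 + -4)(5)| = 35 m
5–9 s: v = 0 at t = 19/3 s; triangle areas 8/3 + 32/3 = 40/3 m
Total distance = 145/3 m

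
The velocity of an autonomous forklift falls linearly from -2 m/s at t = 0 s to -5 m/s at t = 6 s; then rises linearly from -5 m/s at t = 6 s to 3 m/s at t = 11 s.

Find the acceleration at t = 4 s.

Acceleration is the slope of the v-t graph on 0–6 s: (-5 − -2)/(6 − 0) = -0.5 m/s².

-0.5 m/s²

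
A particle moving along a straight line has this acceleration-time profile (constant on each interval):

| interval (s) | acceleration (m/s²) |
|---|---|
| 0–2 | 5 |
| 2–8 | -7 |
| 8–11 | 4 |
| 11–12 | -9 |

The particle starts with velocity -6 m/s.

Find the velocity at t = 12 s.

-35 m/s

Δv equals the area under the a-t graph; then v = v₀ + Δv.
0–2 s: 5 × 2 = 10 m/s
2–8 s: -7 × 6 = -42 m/s
8–11 s: 4 × 3 = 12 m/s
11–12 s: -9 × 1 = -9 m/s
Δv = -29 m/s, so v(12) = -6 + (-29) = -35 m/s.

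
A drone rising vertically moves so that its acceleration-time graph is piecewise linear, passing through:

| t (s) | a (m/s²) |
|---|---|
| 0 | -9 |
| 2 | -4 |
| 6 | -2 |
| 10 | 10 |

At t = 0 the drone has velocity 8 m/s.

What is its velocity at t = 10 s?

-1 m/s

Δv equals the area under the a-t graph; then v = v₀ + Δv.
0–2 s: ½(-9 + -4)(2) = -13 m/s
2–6 s: ½(-4 + -2)(4) = -12 m/s
6–10 s: ½(-2 + 10)(4) = 16 m/s
Δv = -9 m/s, so v(10) = 8 + (-9) = -1 m/s.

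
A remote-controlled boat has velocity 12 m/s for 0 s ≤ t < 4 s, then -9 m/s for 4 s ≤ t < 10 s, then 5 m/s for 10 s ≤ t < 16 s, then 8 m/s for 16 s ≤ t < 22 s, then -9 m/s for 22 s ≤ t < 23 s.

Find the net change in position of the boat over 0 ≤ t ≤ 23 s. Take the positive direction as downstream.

63 m

Displacement is the signed area under the v-t curve.
0–4 s: 12 × 4 = 48 m
4–10 s: -9 × 6 = -54 m
10–16 s: 5 × 6 = 30 m
16–22 s: 8 × 6 = 48 m
22–23 s: -9 × 1 = -9 m
Net displacement = 63 m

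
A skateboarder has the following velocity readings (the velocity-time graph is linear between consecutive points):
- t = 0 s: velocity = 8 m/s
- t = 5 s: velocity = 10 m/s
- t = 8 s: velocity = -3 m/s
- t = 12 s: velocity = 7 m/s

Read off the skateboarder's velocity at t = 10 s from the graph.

2 m/s

On 8–12 s the graph is linear from -3 to 7 m/s: v(10) = -3 + (7 − -3)·(10 − 8)/(12 − 8) = 2 m/s.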